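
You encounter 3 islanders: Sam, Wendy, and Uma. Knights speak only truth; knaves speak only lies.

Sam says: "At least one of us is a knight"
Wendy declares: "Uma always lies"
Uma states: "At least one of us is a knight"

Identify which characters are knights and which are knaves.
Sam is a knight.
Wendy is a knave.
Uma is a knight.

Verification:
- Sam (knight) says "At least one of us is a knight" - this is TRUE because Sam and Uma are knights.
- Wendy (knave) says "Uma always lies" - this is FALSE (a lie) because Uma is a knight.
- Uma (knight) says "At least one of us is a knight" - this is TRUE because Sam and Uma are knights.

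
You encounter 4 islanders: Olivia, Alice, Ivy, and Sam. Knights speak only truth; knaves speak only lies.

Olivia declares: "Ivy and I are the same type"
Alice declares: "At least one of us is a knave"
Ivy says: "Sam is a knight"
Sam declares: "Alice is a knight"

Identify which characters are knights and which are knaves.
Olivia is a knave.
Alice is a knight.
Ivy is a knight.
Sam is a knight.

Verification:
- Olivia (knave) says "Ivy and I are the same type" - this is FALSE (a lie) because Olivia is a knave and Ivy is a knight.
- Alice (knight) says "At least one of us is a knave" - this is TRUE because Olivia is a knave.
- Ivy (knight) says "Sam is a knight" - this is TRUE because Sam is a knight.
- Sam (knight) says "Alice is a knight" - this is TRUE because Alice is a knight.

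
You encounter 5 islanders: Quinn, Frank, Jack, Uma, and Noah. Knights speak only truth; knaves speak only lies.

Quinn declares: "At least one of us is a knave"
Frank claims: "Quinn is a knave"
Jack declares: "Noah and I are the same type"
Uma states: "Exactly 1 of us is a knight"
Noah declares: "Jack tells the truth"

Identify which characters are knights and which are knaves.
Quinn is a knight.
Frank is a knave.
Jack is a knight.
Uma is a knave.
Noah is a knight.

Verification:
- Quinn (knight) says "At least one of us is a knave" - this is TRUE because Frank and Uma are knaves.
- Frank (knave) says "Quinn is a knave" - this is FALSE (a lie) because Quinn is a knight.
- Jack (knight) says "Noah and I are the same type" - this is TRUE because Jack is a knight and Noah is a knight.
- Uma (knave) says "Exactly 1 of us is a knight" - this is FALSE (a lie) because there are 3 knights.
- Noah (knight) says "Jack tells the truth" - this is TRUE because Jack is a knight.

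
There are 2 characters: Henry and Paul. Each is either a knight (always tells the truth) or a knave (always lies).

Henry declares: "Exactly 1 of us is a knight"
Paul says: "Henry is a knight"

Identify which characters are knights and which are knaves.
Henry is a knave.
Paul is a knave.

Verification:
- Henry (knave) says "Exactly 1 of us is a knight" - this is FALSE (a lie) because there are 0 knights.
- Paul (knave) says "Henry is a knight" - this is FALSE (a lie) because Henry is a knave.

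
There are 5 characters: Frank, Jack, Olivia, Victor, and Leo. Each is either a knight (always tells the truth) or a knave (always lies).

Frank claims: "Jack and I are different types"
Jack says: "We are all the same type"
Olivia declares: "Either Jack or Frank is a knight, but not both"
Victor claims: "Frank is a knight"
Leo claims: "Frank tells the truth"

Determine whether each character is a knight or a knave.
Frank is a knight.
Jack is a knave.
Olivia is a knight.
Victor is a knight.
Leo is a knight.

Verification:
- Frank (knight) says "Jack and I are different types" - this is TRUE because Frank is a knight and Jack is a knave.
- Jack (knave) says "We are all the same type" - this is FALSE (a lie) because Frank, Olivia, Victor, and Leo are knights and Jack is a knave.
- Olivia (knight) says "Either Jack or Frank is a knight, but not both" - this is TRUE because Jack is a knave and Frank is a knight.
- Victor (knight) says "Frank is a knight" - this is TRUE because Frank is a knight.
- Leo (knight) says "Frank tells the truth" - this is TRUE because Frank is a knight.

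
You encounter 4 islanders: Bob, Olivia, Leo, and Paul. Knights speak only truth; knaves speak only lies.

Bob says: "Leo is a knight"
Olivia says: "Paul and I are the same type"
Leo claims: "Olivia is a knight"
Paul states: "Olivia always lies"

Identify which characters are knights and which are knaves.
Bob is a knave.
Olivia is a knave.
Leo is a knave.
Paul is a knight.

Verification:
- Bob (knave) says "Leo is a knight" - this is FALSE (a lie) because Leo is a knave.
- Olivia (knave) says "Paul and I are the same type" - this is FALSE (a lie) because Olivia is a knave and Paul is a knight.
- Leo (knave) says "Olivia is a knight" - this is FALSE (a lie) because Olivia is a knave.
- Paul (knight) says "Olivia always lies" - this is TRUE because Olivia is a knave.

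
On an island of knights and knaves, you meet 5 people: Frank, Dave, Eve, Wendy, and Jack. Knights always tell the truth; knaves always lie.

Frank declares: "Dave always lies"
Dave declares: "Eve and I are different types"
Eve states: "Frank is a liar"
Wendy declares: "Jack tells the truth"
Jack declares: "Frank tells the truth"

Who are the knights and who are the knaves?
Frank is a knight.
Dave is a knave.
Eve is a knave.
Wendy is a knight.
Jack is a knight.

Verification:
- Frank (knight) says "Dave always lies" - this is TRUE because Dave is a knave.
- Dave (knave) says "Eve and I are different types" - this is FALSE (a lie) because Dave is a knave and Eve is a knave.
- Eve (knave) says "Frank is a liar" - this is FALSE (a lie) because Frank is a knight.
- Wendy (knight) says "Jack tells the truth" - this is TRUE because Jack is a knight.
- Jack (knight) says "Frank tells the truth" - this is TRUE because Frank is a knight.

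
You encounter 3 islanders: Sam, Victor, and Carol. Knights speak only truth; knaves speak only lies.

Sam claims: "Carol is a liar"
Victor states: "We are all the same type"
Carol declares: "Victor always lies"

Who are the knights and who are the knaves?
Sam is a knave.
Victor is a knave.
Carol is a knight.

Verification:
- Sam (knave) says "Carol is a liar" - this is FALSE (a lie) because Carol is a knight.
- Victor (knave) says "We are all the same type" - this is FALSE (a lie) because Carol is a knight and Sam and Victor are knaves.
- Carol (knight) says "Victor always lies" - this is TRUE because Victor is a knave.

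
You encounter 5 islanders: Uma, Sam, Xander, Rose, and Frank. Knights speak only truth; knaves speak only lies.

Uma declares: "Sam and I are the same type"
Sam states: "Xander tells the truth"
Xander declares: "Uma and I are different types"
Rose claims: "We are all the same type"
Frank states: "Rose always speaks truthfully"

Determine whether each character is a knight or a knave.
Uma is a knave.
Sam is a knight.
Xander is a knight.
Rose is a knave.
Frank is a knave.

Verification:
- Uma (knave) says "Sam and I are the same type" - this is FALSE (a lie) because Uma is a knave and Sam is a knight.
- Sam (knight) says "Xander tells the truth" - this is TRUE because Xander is a knight.
- Xander (knight) says "Uma and I are different types" - this is TRUE because Xander is a knight and Uma is a knave.
- Rose (knave) says "We are all the same type" - this is FALSE (a lie) because Sam and Xander are knights and Uma, Rose, and Frank are knaves.
- Frank (knave) says "Rose always speaks truthfully" - this is FALSE (a lie) because Rose is a knave.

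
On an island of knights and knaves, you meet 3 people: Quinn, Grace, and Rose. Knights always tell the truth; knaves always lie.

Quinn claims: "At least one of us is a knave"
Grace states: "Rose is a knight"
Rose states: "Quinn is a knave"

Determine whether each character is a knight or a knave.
Quinn is a knight.
Grace is a knave.
Rose is a knave.

Verification:
- Quinn (knight) says "At least one of us is a knave" - this is TRUE because Grace and Rose are knaves.
- Grace (knave) says "Rose is a knight" - this is FALSE (a lie) because Rose is a knave.
- Rose (knave) says "Quinn is a knave" - this is FALSE (a lie) because Quinn is a knight.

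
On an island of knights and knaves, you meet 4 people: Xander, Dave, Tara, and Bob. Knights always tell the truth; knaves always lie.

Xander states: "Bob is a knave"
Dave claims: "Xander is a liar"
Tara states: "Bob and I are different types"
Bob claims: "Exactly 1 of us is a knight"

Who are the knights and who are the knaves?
Xander is a knight.
Dave is a knave.
Tara is a knight.
Bob is a knave.

Verification:
- Xander (knight) says "Bob is a knave" - this is TRUE because Bob is a knave.
- Dave (knave) says "Xander is a liar" - this is FALSE (a lie) because Xander is a knight.
- Tara (knight) says "Bob and I are different types" - this is TRUE because Tara is a knight and Bob is a knave.
- Bob (knave) says "Exactly 1 of us is a knight" - this is FALSE (a lie) because there are 2 knights.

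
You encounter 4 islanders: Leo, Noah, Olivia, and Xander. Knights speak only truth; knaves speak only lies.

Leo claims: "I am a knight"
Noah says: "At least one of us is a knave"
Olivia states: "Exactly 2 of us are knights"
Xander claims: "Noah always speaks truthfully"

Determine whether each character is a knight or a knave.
Leo is a knight.
Noah is a knight.
Olivia is a knave.
Xander is a knight.

Verification:
- Leo (knight) says "I am a knight" - this is TRUE because Leo is a knight.
- Noah (knight) says "At least one of us is a knave" - this is TRUE because Olivia is a knave.
- Olivia (knave) says "Exactly 2 of us are knights" - this is FALSE (a lie) because there are 3 knights.
- Xander (knight) says "Noah always speaks truthfully" - this is TRUE because Noah is a knight.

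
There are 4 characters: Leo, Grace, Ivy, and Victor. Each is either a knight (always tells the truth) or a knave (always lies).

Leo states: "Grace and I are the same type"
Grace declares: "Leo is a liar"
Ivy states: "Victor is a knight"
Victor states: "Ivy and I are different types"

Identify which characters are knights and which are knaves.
Leo is a knave.
Grace is a knight.
Ivy is a knave.
Victor is a knave.

Verification:
- Leo (knave) says "Grace and I are the same type" - this is FALSE (a lie) because Leo is a knave and Grace is a knight.
- Grace (knight) says "Leo is a liar" - this is TRUE because Leo is a knave.
- Ivy (knave) says "Victor is a knight" - this is FALSE (a lie) because Victor is a knave.
- Victor (knave) says "Ivy and I are different types" - this is FALSE (a lie) because Victor is a knave and Ivy is a knave.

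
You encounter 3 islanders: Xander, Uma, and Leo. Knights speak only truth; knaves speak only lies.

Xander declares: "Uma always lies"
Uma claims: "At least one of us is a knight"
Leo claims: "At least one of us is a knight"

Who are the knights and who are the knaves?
Xander is a knave.
Uma is a knight.
Leo is a knight.

Verification:
- Xander (knave) says "Uma always lies" - this is FALSE (a lie) because Uma is a knight.
- Uma (knight) says "At least one of us is a knight" - this is TRUE because Uma and Leo are knights.
- Leo (knight) says "At least one of us is a knight" - this is TRUE because Uma and Leo are knights.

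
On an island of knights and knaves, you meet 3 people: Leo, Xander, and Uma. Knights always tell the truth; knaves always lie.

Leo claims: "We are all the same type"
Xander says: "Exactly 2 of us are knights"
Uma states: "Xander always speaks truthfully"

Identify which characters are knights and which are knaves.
Leo is a knave.
Xander is a knight.
Uma is a knight.

Verification:
- Leo (knave) says "We are all the same type" - this is FALSE (a lie) because Xander and Uma are knights and Leo is a knave.
- Xander (knight) says "Exactly 2 of us are knights" - this is TRUE because there are 2 knights.
- Uma (knight) says "Xander always speaks truthfully" - this is TRUE because Xander is a knight.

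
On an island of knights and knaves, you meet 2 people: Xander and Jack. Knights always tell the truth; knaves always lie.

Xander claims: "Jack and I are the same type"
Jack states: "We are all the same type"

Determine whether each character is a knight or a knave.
Xander is a knight.
Jack is a knight.

Verification:
- Xander (knight) says "Jack and I are the same type" - this is TRUE because Xander is a knight and Jack is a knight.
- Jack (knight) says "We are all the same type" - this is TRUE because Xander and Jack are knights.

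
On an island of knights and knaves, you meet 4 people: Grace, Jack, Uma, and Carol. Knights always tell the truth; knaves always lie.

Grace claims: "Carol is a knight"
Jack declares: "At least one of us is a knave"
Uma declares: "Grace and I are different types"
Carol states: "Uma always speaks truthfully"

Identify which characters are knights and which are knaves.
Grace is a knave.
Jack is a knight.
Uma is a knave.
Carol is a knave.

Verification:
- Grace (knave) says "Carol is a knight" - this is FALSE (a lie) because Carol is a knave.
- Jack (knight) says "At least one of us is a knave" - this is TRUE because Grace, Uma, and Carol are knaves.
- Uma (knave) says "Grace and I are different types" - this is FALSE (a lie) because Uma is a knave and Grace is a knave.
- Carol (knave) says "Uma always speaks truthfully" - this is FALSE (a lie) because Uma is a knave.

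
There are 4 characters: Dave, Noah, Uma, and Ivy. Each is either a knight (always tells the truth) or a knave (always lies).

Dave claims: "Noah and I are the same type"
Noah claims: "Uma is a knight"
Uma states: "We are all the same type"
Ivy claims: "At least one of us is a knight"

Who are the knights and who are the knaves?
Dave is a knight.
Noah is a knight.
Uma is a knight.
Ivy is a knight.

Verification:
- Dave (knight) says "Noah and I are the same type" - this is TRUE because Dave is a knight and Noah is a knight.
- Noah (knight) says "Uma is a knight" - this is TRUE because Uma is a knight.
- Uma (knight) says "We are all the same type" - this is TRUE because Dave, Noah, Uma, and Ivy are knights.
- Ivy (knight) says "At least one of us is a knight" - this is TRUE because Dave, Noah, Uma, and Ivy are knights.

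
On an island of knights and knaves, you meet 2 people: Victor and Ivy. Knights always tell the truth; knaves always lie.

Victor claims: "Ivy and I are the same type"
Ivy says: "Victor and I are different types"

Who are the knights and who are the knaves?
Victor is a knave.
Ivy is a knight.

Verification:
- Victor (knave) says "Ivy and I are the same type" - this is FALSE (a lie) because Victor is a knave and Ivy is a knight.
- Ivy (knight) says "Victor and I are different types" - this is TRUE because Ivy is a knight and Victor is a knave.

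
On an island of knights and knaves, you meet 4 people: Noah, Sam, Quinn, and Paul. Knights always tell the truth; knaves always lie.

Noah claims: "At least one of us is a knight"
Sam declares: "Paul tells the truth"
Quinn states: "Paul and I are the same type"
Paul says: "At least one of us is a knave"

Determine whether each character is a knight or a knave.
Noah is a knight.
Sam is a knight.
Quinn is a knave.
Paul is a knight.

Verification:
- Noah (knight) says "At least one of us is a knight" - this is TRUE because Noah, Sam, and Paul are knights.
- Sam (knight) says "Paul tells the truth" - this is TRUE because Paul is a knight.
- Quinn (knave) says "Paul and I are the same type" - this is FALSE (a lie) because Quinn is a knave and Paul is a knight.
- Paul (knight) says "At least one of us is a knave" - this is TRUE because Quinn is a knave.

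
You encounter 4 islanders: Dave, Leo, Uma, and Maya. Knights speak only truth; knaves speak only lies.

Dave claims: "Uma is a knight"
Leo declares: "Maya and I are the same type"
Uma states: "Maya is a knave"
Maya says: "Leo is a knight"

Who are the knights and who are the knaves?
Dave is a knave.
Leo is a knight.
Uma is a knave.
Maya is a knight.

Verification:
- Dave (knave) says "Uma is a knight" - this is FALSE (a lie) because Uma is a knave.
- Leo (knight) says "Maya and I are the same type" - this is TRUE because Leo is a knight and Maya is a knight.
- Uma (knave) says "Maya is a knave" - this is FALSE (a lie) because Maya is a knight.
- Maya (knight) says "Leo is a knight" - this is TRUE because Leo is a knight.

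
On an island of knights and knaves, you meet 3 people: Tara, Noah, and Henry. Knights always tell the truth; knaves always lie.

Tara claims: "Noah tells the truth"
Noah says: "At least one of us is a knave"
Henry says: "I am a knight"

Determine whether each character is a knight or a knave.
Tara is a knight.
Noah is a knight.
Henry is a knave.

Verification:
- Tara (knight) says "Noah tells the truth" - this is TRUE because Noah is a knight.
- Noah (knight) says "At least one of us is a knave" - this is TRUE because Henry is a knave.
- Henry (knave) says "I am a knight" - this is FALSE (a lie) because Henry is a knave.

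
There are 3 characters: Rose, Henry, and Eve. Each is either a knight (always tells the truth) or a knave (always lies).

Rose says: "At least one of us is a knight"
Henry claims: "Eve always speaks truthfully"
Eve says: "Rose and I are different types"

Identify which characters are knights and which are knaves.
Rose is a knave.
Henry is a knave.
Eve is a knave.

Verification:
- Rose (knave) says "At least one of us is a knight" - this is FALSE (a lie) because no one is a knight.
- Henry (knave) says "Eve always speaks truthfully" - this is FALSE (a lie) because Eve is a knave.
- Eve (knave) says "Rose and I are different types" - this is FALSE (a lie) because Eve is a knave and Rose is a knave.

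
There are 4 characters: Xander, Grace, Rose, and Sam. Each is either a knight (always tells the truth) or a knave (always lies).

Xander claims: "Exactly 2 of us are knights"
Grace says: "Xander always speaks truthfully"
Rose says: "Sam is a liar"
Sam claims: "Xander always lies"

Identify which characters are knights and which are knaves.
Xander is a knave.
Grace is a knave.
Rose is a knave.
Sam is a knight.

Verification:
- Xander (knave) says "Exactly 2 of us are knights" - this is FALSE (a lie) because there are 1 knights.
- Grace (knave) says "Xander always speaks truthfully" - this is FALSE (a lie) because Xander is a knave.
- Rose (knave) says "Sam is a liar" - this is FALSE (a lie) because Sam is a knight.
- Sam (knight) says "Xander always lies" - this is TRUE because Xander is a knave.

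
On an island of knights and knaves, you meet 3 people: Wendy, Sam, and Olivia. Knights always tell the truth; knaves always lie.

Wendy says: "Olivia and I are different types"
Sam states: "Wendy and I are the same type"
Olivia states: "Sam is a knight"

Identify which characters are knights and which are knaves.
Wendy is a knight.
Sam is a knave.
Olivia is a knave.

Verification:
- Wendy (knight) says "Olivia and I are different types" - this is TRUE because Wendy is a knight and Olivia is a knave.
- Sam (knave) says "Wendy and I are the same type" - this is FALSE (a lie) because Sam is a knave and Wendy is a knight.
- Olivia (knave) says "Sam is a knight" - this is FALSE (a lie) because Sam is a knave.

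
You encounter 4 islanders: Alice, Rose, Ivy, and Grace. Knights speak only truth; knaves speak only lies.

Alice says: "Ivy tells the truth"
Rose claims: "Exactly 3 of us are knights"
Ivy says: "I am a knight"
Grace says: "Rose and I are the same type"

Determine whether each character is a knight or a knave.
Alice is a knight.
Rose is a knight.
Ivy is a knight.
Grace is a knave.

Verification:
- Alice (knight) says "Ivy tells the truth" - this is TRUE because Ivy is a knight.
- Rose (knight) says "Exactly 3 of us are knights" - this is TRUE because there are 3 knights.
- Ivy (knight) says "I am a knight" - this is TRUE because Ivy is a knight.
- Grace (knave) says "Rose and I are the same type" - this is FALSE (a lie) because Grace is a knave and Rose is a knight.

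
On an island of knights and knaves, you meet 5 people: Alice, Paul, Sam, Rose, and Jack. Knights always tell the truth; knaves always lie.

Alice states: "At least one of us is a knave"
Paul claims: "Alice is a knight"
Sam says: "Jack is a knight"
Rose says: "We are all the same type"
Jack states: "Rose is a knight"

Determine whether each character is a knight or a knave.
Alice is a knight.
Paul is a knight.
Sam is a knave.
Rose is a knave.
Jack is a knave.

Verification:
- Alice (knight) says "At least one of us is a knave" - this is TRUE because Sam, Rose, and Jack are knaves.
- Paul (knight) says "Alice is a knight" - this is TRUE because Alice is a knight.
- Sam (knave) says "Jack is a knight" - this is FALSE (a lie) because Jack is a knave.
- Rose (knave) says "We are all the same type" - this is FALSE (a lie) because Alice and Paul are knights and Sam, Rose, and Jack are knaves.
- Jack (knave) says "Rose is a knight" - this is FALSE (a lie) because Rose is a knave.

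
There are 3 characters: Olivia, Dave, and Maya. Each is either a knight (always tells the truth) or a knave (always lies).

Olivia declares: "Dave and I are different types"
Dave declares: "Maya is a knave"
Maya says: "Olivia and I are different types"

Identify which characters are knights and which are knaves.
Olivia is a knave.
Dave is a knave.
Maya is a knight.

Verification:
- Olivia (knave) says "Dave and I are different types" - this is FALSE (a lie) because Olivia is a knave and Dave is a knave.
- Dave (knave) says "Maya is a knave" - this is FALSE (a lie) because Maya is a knight.
- Maya (knight) says "Olivia and I are different types" - this is TRUE because Maya is a knight and Olivia is a knave.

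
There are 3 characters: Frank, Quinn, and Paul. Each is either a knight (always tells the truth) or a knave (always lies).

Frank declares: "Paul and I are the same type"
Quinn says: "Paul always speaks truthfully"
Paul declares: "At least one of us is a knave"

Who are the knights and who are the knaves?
Frank is a knave.
Quinn is a knight.
Paul is a knight.

Verification:
- Frank (knave) says "Paul and I are the same type" - this is FALSE (a lie) because Frank is a knave and Paul is a knight.
- Quinn (knight) says "Paul always speaks truthfully" - this is TRUE because Paul is a knight.
- Paul (knight) says "At least one of us is a knave" - this is TRUE because Frank is a knave.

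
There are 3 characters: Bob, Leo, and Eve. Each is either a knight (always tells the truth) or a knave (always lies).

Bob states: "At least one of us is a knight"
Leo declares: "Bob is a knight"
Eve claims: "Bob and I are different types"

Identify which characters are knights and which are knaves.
Bob is a knave.
Leo is a knave.
Eve is a knave.

Verification:
- Bob (knave) says "At least one of us is a knight" - this is FALSE (a lie) because no one is a knight.
- Leo (knave) says "Bob is a knight" - this is FALSE (a lie) because Bob is a knave.
- Eve (knave) says "Bob and I are different types" - this is FALSE (a lie) because Eve is a knave and Bob is a knave.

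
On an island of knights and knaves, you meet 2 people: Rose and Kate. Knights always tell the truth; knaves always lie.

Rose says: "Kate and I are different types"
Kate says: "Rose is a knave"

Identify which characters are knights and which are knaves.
Rose is a knight.
Kate is a knave.

Verification:
- Rose (knight) says "Kate and I are different types" - this is TRUE because Rose is a knight and Kate is a knave.
- Kate (knave) says "Rose is a knave" - this is FALSE (a lie) because Rose is a knight.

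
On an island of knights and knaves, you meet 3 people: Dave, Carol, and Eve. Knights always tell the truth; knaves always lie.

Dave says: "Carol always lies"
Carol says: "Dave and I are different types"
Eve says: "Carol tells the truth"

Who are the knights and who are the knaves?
Dave is a knave.
Carol is a knight.
Eve is a knight.

Verification:
- Dave (knave) says "Carol always lies" - this is FALSE (a lie) because Carol is a knight.
- Carol (knight) says "Dave and I are different types" - this is TRUE because Carol is a knight and Dave is a knave.
- Eve (knight) says "Carol tells the truth" - this is TRUE because Carol is a knight.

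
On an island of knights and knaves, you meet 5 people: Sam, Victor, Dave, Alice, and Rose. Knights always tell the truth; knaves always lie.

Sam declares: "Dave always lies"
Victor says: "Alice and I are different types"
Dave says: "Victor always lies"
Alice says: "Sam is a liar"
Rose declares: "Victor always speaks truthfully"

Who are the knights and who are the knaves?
Sam is a knight.
Victor is a knight.
Dave is a knave.
Alice is a knave.
Rose is a knight.

Verification:
- Sam (knight) says "Dave always lies" - this is TRUE because Dave is a knave.
- Victor (knight) says "Alice and I are different types" - this is TRUE because Victor is a knight and Alice is a knave.
- Dave (knave) says "Victor always lies" - this is FALSE (a lie) because Victor is a knight.
- Alice (knave) says "Sam is a liar" - this is FALSE (a lie) because Sam is a knight.
- Rose (knight) says "Victor always speaks truthfully" - this is TRUE because Victor is a knight.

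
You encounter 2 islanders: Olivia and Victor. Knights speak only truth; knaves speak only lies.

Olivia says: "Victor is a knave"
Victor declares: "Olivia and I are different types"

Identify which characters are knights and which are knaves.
Olivia is a knave.
Victor is a knight.

Verification:
- Olivia (knave) says "Victor is a knave" - this is FALSE (a lie) because Victor is a knight.
- Victor (knight) says "Olivia and I are different types" - this is TRUE because Victor is a knight and Olivia is a knave.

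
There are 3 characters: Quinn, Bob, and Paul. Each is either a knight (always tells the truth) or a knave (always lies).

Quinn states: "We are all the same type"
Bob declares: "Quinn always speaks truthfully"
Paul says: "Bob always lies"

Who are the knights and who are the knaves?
Quinn is a knave.
Bob is a knave.
Paul is a knight.

Verification:
- Quinn (knave) says "We are all the same type" - this is FALSE (a lie) because Paul is a knight and Quinn and Bob are knaves.
- Bob (knave) says "Quinn always speaks truthfully" - this is FALSE (a lie) because Quinn is a knave.
- Paul (knight) says "Bob always lies" - this is TRUE because Bob is a knave.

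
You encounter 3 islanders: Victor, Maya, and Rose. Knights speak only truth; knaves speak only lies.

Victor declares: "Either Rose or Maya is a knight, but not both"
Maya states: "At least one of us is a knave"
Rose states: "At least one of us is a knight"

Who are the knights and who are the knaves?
Victor is a knave.
Maya is a knight.
Rose is a knight.

Verification:
- Victor (knave) says "Either Rose or Maya is a knight, but not both" - this is FALSE (a lie) because Rose is a knight and Maya is a knight.
- Maya (knight) says "At least one of us is a knave" - this is TRUE because Victor is a knave.
- Rose (knight) says "At least one of us is a knight" - this is TRUE because Maya and Rose are knights.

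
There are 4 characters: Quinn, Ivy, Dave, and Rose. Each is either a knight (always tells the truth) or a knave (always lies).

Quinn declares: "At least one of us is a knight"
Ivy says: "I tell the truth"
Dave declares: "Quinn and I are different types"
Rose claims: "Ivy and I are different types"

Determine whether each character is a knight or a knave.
Quinn is a knave.
Ivy is a knave.
Dave is a knave.
Rose is a knave.

Verification:
- Quinn (knave) says "At least one of us is a knight" - this is FALSE (a lie) because no one is a knight.
- Ivy (knave) says "I tell the truth" - this is FALSE (a lie) because Ivy is a knave.
- Dave (knave) says "Quinn and I are different types" - this is FALSE (a lie) because Dave is a knave and Quinn is a knave.
- Rose (knave) says "Ivy and I are different types" - this is FALSE (a lie) because Rose is a knave and Ivy is a knave.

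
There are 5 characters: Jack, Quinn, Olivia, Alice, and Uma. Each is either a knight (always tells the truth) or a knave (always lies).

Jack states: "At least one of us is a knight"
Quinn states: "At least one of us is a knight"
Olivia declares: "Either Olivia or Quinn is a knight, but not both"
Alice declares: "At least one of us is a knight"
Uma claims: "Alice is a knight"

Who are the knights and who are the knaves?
Jack is a knave.
Quinn is a knave.
Olivia is a knave.
Alice is a knave.
Uma is a knave.

Verification:
- Jack (knave) says "At least one of us is a knight" - this is FALSE (a lie) because no one is a knight.
- Quinn (knave) says "At least one of us is a knight" - this is FALSE (a lie) because no one is a knight.
- Olivia (knave) says "Either Olivia or Quinn is a knight, but not both" - this is FALSE (a lie) because Olivia is a knave and Quinn is a knave.
- Alice (knave) says "At least one of us is a knight" - this is FALSE (a lie) because no one is a knight.
- Uma (knave) says "Alice is a knight" - this is FALSE (a lie) because Alice is a knave.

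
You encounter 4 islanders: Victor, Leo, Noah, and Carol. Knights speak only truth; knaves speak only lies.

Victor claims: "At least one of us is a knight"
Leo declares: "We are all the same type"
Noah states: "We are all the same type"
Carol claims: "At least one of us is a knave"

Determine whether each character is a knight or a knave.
Victor is a knight.
Leo is a knave.
Noah is a knave.
Carol is a knight.

Verification:
- Victor (knight) says "At least one of us is a knight" - this is TRUE because Victor and Carol are knights.
- Leo (knave) says "We are all the same type" - this is FALSE (a lie) because Victor and Carol are knights and Leo and Noah are knaves.
- Noah (knave) says "We are all the same type" - this is FALSE (a lie) because Victor and Carol are knights and Leo and Noah are knaves.
- Carol (knight) says "At least one of us is a knave" - this is TRUE because Leo and Noah are knaves.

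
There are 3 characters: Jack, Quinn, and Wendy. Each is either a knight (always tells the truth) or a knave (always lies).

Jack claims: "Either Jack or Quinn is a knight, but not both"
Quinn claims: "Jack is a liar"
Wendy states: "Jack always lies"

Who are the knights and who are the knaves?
Jack is a knight.
Quinn is a knave.
Wendy is a knave.

Verification:
- Jack (knight) says "Either Jack or Quinn is a knight, but not both" - this is TRUE because Jack is a knight and Quinn is a knave.
- Quinn (knave) says "Jack is a liar" - this is FALSE (a lie) because Jack is a knight.
- Wendy (knave) says "Jack always lies" - this is FALSE (a lie) because Jack is a knight.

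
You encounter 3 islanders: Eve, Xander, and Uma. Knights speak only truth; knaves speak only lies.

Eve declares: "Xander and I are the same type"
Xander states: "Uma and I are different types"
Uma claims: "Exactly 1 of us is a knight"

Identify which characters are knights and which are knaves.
Eve is a knight.
Xander is a knight.
Uma is a knave.

Verification:
- Eve (knight) says "Xander and I are the same type" - this is TRUE because Eve is a knight and Xander is a knight.
- Xander (knight) says "Uma and I are different types" - this is TRUE because Xander is a knight and Uma is a knave.
- Uma (knave) says "Exactly 1 of us is a knight" - this is FALSE (a lie) because there are 2 knights.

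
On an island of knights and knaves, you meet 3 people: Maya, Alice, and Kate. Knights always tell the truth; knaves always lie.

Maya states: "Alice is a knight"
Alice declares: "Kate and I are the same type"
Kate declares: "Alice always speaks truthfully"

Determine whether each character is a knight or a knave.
Maya is a knight.
Alice is a knight.
Kate is a knight.

Verification:
- Maya (knight) says "Alice is a knight" - this is TRUE because Alice is a knight.
- Alice (knight) says "Kate and I are the same type" - this is TRUE because Alice is a knight and Kate is a knight.
- Kate (knight) says "Alice always speaks truthfully" - this is TRUE because Alice is a knight.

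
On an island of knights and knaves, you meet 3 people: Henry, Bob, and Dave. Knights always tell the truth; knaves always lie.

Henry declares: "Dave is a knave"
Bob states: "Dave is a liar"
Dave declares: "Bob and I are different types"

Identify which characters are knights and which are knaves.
Henry is a knave.
Bob is a knave.
Dave is a knight.

Verification:
- Henry (knave) says "Dave is a knave" - this is FALSE (a lie) because Dave is a knight.
- Bob (knave) says "Dave is a liar" - this is FALSE (a lie) because Dave is a knight.
- Dave (knight) says "Bob and I are different types" - this is TRUE because Dave is a knight and Bob is a knave.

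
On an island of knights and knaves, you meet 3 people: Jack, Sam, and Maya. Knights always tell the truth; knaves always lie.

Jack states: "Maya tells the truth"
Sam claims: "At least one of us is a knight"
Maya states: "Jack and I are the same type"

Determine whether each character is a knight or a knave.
Jack is a knight.
Sam is a knight.
Maya is a knight.

Verification:
- Jack (knight) says "Maya tells the truth" - this is TRUE because Maya is a knight.
- Sam (knight) says "At least one of us is a knight" - this is TRUE because Jack, Sam, and Maya are knights.
- Maya (knight) says "Jack and I are the same type" - this is TRUE because Maya is a knight and Jack is a knight.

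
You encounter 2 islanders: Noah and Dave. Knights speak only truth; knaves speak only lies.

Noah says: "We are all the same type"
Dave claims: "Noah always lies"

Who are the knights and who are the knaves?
Noah is a knave.
Dave is a knight.

Verification:
- Noah (knave) says "We are all the same type" - this is FALSE (a lie) because Dave is a knight and Noah is a knave.
- Dave (knight) says "Noah always lies" - this is TRUE because Noah is a knave.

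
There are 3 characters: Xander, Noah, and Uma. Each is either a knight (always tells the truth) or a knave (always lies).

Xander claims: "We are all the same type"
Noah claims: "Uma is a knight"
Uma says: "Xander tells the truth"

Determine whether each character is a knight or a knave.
Xander is a knight.
Noah is a knight.
Uma is a knight.

Verification:
- Xander (knight) says "We are all the same type" - this is TRUE because Xander, Noah, and Uma are knights.
- Noah (knight) says "Uma is a knight" - this is TRUE because Uma is a knight.
- Uma (knight) says "Xander tells the truth" - this is TRUE because Xander is a knight.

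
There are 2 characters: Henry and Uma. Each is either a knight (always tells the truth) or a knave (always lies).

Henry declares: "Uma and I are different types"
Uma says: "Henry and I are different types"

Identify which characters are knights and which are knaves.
Henry is a knave.
Uma is a knave.

Verification:
- Henry (knave) says "Uma and I are different types" - this is FALSE (a lie) because Henry is a knave and Uma is a knave.
- Uma (knave) says "Henry and I are different types" - this is FALSE (a lie) because Uma is a knave and Henry is a knave.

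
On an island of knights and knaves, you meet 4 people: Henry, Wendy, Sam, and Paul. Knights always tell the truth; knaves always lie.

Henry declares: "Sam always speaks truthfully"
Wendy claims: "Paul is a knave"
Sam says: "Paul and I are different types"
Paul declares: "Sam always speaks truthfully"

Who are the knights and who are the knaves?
Henry is a knave.
Wendy is a knight.
Sam is a knave.
Paul is a knave.

Verification:
- Henry (knave) says "Sam always speaks truthfully" - this is FALSE (a lie) because Sam is a knave.
- Wendy (knight) says "Paul is a knave" - this is TRUE because Paul is a knave.
- Sam (knave) says "Paul and I are different types" - this is FALSE (a lie) because Sam is a knave and Paul is a knave.
- Paul (knave) says "Sam always speaks truthfully" - this is FALSE (a lie) because Sam is a knave.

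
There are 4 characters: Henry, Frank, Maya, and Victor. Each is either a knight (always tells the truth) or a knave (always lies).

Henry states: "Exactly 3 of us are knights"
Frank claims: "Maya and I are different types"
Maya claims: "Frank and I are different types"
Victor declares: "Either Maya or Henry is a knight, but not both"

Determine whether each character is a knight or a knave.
Henry is a knave.
Frank is a knave.
Maya is a knave.
Victor is a knave.

Verification:
- Henry (knave) says "Exactly 3 of us are knights" - this is FALSE (a lie) because there are 0 knights.
- Frank (knave) says "Maya and I are different types" - this is FALSE (a lie) because Frank is a knave and Maya is a knave.
- Maya (knave) says "Frank and I are different types" - this is FALSE (a lie) because Maya is a knave and Frank is a knave.
- Victor (knave) says "Either Maya or Henry is a knight, but not both" - this is FALSE (a lie) because Maya is a knave and Henry is a knave.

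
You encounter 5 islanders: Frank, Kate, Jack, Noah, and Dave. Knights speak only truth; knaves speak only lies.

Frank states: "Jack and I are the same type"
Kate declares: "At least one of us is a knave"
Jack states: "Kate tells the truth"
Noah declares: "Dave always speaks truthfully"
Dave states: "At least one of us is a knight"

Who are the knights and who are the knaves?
Frank is a knave.
Kate is a knight.
Jack is a knight.
Noah is a knight.
Dave is a knight.

Verification:
- Frank (knave) says "Jack and I are the same type" - this is FALSE (a lie) because Frank is a knave and Jack is a knight.
- Kate (knight) says "At least one of us is a knave" - this is TRUE because Frank is a knave.
- Jack (knight) says "Kate tells the truth" - this is TRUE because Kate is a knight.
- Noah (knight) says "Dave always speaks truthfully" - this is TRUE because Dave is a knight.
- Dave (knight) says "At least one of us is a knight" - this is TRUE because Kate, Jack, Noah, and Dave are knights.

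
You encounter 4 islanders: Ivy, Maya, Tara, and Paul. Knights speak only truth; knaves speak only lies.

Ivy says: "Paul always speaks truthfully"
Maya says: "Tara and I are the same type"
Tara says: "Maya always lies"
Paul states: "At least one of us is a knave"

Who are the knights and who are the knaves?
Ivy is a knight.
Maya is a knave.
Tara is a knight.
Paul is a knight.

Verification:
- Ivy (knight) says "Paul always speaks truthfully" - this is TRUE because Paul is a knight.
- Maya (knave) says "Tara and I are the same type" - this is FALSE (a lie) because Maya is a knave and Tara is a knight.
- Tara (knight) says "Maya always lies" - this is TRUE because Maya is a knave.
- Paul (knight) says "At least one of us is a knave" - this is TRUE because Maya is a knave.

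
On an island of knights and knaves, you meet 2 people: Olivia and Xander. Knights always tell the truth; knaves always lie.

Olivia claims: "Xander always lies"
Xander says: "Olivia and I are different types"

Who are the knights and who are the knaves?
Olivia is a knave.
Xander is a knight.

Verification:
- Olivia (knave) says "Xander always lies" - this is FALSE (a lie) because Xander is a knight.
- Xander (knight) says "Olivia and I are different types" - this is TRUE because Xander is a knight and Olivia is a knave.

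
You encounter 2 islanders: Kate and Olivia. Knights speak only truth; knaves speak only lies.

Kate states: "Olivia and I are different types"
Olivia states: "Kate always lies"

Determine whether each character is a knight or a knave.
Kate is a knight.
Olivia is a knave.

Verification:
- Kate (knight) says "Olivia and I are different types" - this is TRUE because Kate is a knight and Olivia is a knave.
- Olivia (knave) says "Kate always lies" - this is FALSE (a lie) because Kate is a knight.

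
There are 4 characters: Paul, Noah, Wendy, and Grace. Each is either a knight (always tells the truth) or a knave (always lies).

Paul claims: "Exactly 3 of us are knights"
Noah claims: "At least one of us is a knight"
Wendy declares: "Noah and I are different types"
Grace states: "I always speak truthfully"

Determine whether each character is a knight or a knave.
Paul is a knave.
Noah is a knave.
Wendy is a knave.
Grace is a knave.

Verification:
- Paul (knave) says "Exactly 3 of us are knights" - this is FALSE (a lie) because there are 0 knights.
- Noah (knave) says "At least one of us is a knight" - this is FALSE (a lie) because no one is a knight.
- Wendy (knave) says "Noah and I are different types" - this is FALSE (a lie) because Wendy is a knave and Noah is a knave.
- Grace (knave) says "I always speak truthfully" - this is FALSE (a lie) because Grace is a knave.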